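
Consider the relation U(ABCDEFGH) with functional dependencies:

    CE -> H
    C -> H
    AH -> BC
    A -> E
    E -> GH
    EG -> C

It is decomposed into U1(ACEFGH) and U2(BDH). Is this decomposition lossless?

Common attributes: U1 ∩ U2 = {H}.
No dependency enlarges {H}, so (H)⁺ = {H}.
The closure contains neither all of U1 = {ACEFGH} nor all of U2 = {BDH}, so the common attributes are not a superkey of either fragment. The join is lossy.

No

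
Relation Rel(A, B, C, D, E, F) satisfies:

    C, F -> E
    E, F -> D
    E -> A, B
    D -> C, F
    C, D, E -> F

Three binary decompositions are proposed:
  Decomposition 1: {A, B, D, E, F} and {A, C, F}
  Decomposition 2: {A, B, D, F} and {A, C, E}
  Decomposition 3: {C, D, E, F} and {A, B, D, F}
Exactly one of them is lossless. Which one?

Decomposition 3

Decomposition 1: common = {A, F}, closure = {A, F} → lossy.
Decomposition 2: common = {A}, closure = {A} → lossy.
Decomposition 3: common = {D, F}, closure = {A, B, C, D, E, F} → lossless.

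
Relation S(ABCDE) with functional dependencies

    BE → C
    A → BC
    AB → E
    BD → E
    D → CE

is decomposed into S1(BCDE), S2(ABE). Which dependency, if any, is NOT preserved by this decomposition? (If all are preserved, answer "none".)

BE → C lies within S1.
A → BC: restricted closure across fragments reaches BC.
AB → E lies within S2.
BD → E lies within S1.
D → CE lies within S1.
Every dependency is enforceable on the fragments, so the decomposition is dependency-preserving.

none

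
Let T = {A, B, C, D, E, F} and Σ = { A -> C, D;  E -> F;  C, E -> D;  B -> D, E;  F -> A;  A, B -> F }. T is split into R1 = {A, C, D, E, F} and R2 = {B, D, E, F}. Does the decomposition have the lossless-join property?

Yes

Common attributes: R1 ∩ R2 = {D, E, F}.
Closure of {D, E, F}: F → A applies, adding A; A → C, D applies, adding C. So (D, E, F)⁺ = {A, C, D, E, F}.
This closure contains every attribute of R1, so R1 ∩ R2 → R1. The join is lossless.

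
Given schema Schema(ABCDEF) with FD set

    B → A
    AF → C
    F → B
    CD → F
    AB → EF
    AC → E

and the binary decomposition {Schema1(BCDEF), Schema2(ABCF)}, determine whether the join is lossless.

Yes

Common attributes: Schema1 ∩ Schema2 = {BCF}.
Closure of {BCF}: B → A applies, adding A; AB → EF applies, adding E. So (BCF)⁺ = {ABCEF}.
This closure contains every attribute of Schema2, so Schema1 ∩ Schema2 → Schema2. The join is lossless.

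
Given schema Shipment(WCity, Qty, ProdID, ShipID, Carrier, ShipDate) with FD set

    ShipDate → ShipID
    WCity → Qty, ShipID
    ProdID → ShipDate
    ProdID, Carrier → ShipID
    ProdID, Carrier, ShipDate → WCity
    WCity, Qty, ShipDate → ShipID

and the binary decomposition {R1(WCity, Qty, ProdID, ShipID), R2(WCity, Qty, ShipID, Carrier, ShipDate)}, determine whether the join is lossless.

No

Common attributes: R1 ∩ R2 = {WCity, Qty, ShipID}.
No dependency enlarges {WCity, Qty, ShipID}, so (WCity, Qty, ShipID)⁺ = {WCity, Qty, ShipID}.
The closure contains neither all of R1 = {WCity, Qty, ProdID, ShipID} nor all of R2 = {WCity, Qty, ShipID, Carrier, ShipDate}, so the common attributes are not a superkey of either fragment. The join is lossy.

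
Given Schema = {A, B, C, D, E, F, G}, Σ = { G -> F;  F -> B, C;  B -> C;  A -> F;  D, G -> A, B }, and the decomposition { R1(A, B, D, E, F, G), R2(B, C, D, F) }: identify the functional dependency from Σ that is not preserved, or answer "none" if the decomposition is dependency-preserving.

none

G → F lies within R1.
F → B, C lies within R2.
B → C lies within R2.
A → F lies within R1.
D, G → A, B lies within R1.
Every dependency is enforceable on the fragments, so the decomposition is dependency-preserving.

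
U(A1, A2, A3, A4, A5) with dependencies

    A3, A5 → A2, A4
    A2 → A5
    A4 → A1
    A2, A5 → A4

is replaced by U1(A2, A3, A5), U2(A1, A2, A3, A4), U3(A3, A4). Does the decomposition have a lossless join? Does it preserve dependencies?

lossless and dependency-preserving

Lossless test (chase): Rows 1 and 2 agree on A2; apply A2→A5 and equate their A5 entries. Rows 2 and 3 agree on A4; apply A4→A1 and equate their A1 entries. Rows 1 and 2 agree on A2, A5; apply A2, A5→A4 and equate their A4 entries. Rows 1 and 2 agree on A4; apply A4→A1 and equate their A1 entries. Row 1 is now all distinguished symbols — the join is lossless.
Dependency preservation: A3, A5 → A2, A4; A2, A5 → A4 are not contained in any single fragment, but the restricted closure of each left-hand side across the fragments still reaches the right-hand side; the remaining FDs each lie inside some fragment. All dependencies are preserved.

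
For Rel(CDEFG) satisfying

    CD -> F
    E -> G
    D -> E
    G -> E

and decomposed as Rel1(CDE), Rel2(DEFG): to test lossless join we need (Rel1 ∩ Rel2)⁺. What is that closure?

Rel1 ∩ Rel2 = {DE}.
E → G applies, adding G
Closure: {DEG}.

DEG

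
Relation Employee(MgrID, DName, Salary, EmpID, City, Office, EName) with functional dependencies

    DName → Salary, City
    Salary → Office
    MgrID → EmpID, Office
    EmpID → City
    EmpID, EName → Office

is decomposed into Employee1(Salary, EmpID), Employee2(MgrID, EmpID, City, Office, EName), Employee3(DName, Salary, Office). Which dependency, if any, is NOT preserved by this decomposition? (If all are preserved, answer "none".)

Check DName → Salary, City: no single fragment contains all of {DName, Salary, City}, and the restricted closure of {DName} across the fragments never reaches {Salary, City}.
Salary → Office is preserved.
MgrID → EmpID, Office is preserved.
EmpID → City is preserved.
EmpID, EName → Office is preserved.

DName → Salary, City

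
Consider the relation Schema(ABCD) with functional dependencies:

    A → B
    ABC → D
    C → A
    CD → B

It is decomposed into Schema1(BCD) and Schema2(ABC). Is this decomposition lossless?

Yes

Common attributes: Schema1 ∩ Schema2 = {BC}.
Closure of {BC}: C → A applies, adding A; ABC → D applies, adding D. So (BC)⁺ = {ABCD}.
This closure contains every attribute of Schema1, so Schema1 ∩ Schema2 → Schema1. The join is lossless.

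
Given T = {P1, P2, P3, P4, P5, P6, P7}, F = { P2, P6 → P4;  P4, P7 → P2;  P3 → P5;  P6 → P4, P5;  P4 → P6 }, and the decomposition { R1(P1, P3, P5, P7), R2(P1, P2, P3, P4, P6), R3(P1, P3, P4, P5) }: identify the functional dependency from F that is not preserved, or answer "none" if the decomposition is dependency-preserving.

P4, P7 → P2

Check P4, P7 → P2: no single fragment contains all of {P2, P4, P7}, and the restricted closure of {P4, P7} across the fragments never reaches {P2}.
P2, P6 → P4 is preserved.
P3 → P5 is preserved.
P6 → P4, P5 is preserved.
P4 → P6 is preserved.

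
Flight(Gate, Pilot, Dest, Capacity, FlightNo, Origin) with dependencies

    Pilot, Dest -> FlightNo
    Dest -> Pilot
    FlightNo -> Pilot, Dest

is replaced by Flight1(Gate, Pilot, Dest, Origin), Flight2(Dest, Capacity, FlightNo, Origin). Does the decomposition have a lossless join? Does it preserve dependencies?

lossy but dependency-preserving

Lossless test: (Dest, Origin)⁺ = {Pilot, Dest, FlightNo, Origin}, which is a superkey of neither fragment — lossy.
Dependency preservation: Pilot, Dest → FlightNo; FlightNo → Pilot, Dest are not contained in any single fragment, but the restricted closure of each left-hand side across the fragments still reaches the right-hand side; the remaining FDs each lie inside some fragment. All dependencies are preserved.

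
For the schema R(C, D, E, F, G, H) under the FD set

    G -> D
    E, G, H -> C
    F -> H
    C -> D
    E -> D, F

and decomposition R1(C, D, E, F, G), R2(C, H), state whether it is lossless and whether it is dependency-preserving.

Lossless test: (C)⁺ = {C, D}, which is a superkey of neither fragment — lossy.
Dependency preservation: the restricted closure of {F} across the fragments never reaches {H}, so F → H cannot be enforced without a join — not preserved.

lossy and not dependency-preserving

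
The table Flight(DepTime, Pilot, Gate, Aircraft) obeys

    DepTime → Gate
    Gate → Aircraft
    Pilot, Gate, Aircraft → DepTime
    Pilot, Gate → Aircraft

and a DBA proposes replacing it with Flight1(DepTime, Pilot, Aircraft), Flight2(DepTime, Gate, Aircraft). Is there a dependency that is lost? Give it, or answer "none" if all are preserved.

Pilot, Gate, Aircraft → DepTime

Check Pilot, Gate, Aircraft → DepTime: no single fragment contains all of {DepTime, Pilot, Gate, Aircraft}, and the restricted closure of {Pilot, Gate, Aircraft} across the fragments never reaches {DepTime}.
DepTime → Gate is preserved.
Gate → Aircraft is preserved.
Pilot, Gate → Aircraft is preserved.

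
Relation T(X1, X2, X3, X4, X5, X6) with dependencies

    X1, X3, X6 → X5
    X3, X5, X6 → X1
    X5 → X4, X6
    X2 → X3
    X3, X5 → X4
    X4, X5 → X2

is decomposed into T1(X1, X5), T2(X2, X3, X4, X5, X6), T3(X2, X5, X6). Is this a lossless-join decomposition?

Chase test. Columns are X1, X2, X3, X4, X5, X6; row i has aⱼ where attribute j ∈ Ti, else bᵢⱼ.
Initial tableau (one row per fragment):
  row 1: a1 b12 b13 b14 a5 b16
  row 2: b21 a2 a3 a4 a5 a6
  row 3: b31 a2 b33 b34 a5 a6
Rows 1 and 2 agree on X5; apply X5→X4, X6 and equate their X4, X6 entries.
Rows 1 and 3 agree on X5; apply X5→X4, X6 and equate their X4, X6 entries.
Rows 2 and 3 agree on X2; apply X2→X3 and equate their X3 entries.
Rows 1 and 2 agree on X4, X5; apply X4, X5→X2 and equate their X2 entries.
Rows 2 and 3 agree on X3, X5, X6; apply X3, X5, X6→X1 and equate their X1 entries.
Rows 1 and 2 agree on X2; apply X2→X3 and equate their X3 entries.
Rows 1 and 2 agree on X3, X5, X6; apply X3, X5, X6→X1 and equate their X1 entries.
Row 1 is now all distinguished symbols — the join is lossless.

Yes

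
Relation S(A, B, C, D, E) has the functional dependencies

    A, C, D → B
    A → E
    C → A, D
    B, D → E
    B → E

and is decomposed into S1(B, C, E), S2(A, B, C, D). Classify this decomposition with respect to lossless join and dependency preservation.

Lossless test: (B, C)⁺ = {A, B, C, D, E}, which contains all of one fragment — lossless.
Dependency preservation: the restricted closure of {A} across the fragments never reaches {E}, so A → E cannot be enforced without a join — not preserved.

lossless but not dependency-preserving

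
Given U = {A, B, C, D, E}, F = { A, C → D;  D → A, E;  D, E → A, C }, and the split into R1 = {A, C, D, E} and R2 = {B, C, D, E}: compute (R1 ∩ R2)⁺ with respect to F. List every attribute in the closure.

R1 ∩ R2 = {C, D, E}.
D → A, E applies, adding A
Closure: {A, C, D, E}.

A, C, D, E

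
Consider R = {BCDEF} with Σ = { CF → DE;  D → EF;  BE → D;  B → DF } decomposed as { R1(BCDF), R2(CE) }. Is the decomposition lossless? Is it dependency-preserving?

Lossless test: (C)⁺ = {C}, which is a superkey of neither fragment — lossy.
Dependency preservation: the restricted closure of {CF} across the fragments never reaches {DE}, so CF → DE cannot be enforced without a join — not preserved.

lossy and not dependency-preserving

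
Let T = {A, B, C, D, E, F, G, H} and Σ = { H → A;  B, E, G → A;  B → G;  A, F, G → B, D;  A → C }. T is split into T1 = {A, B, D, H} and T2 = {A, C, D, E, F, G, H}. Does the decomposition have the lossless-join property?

No

Common attributes: T1 ∩ T2 = {A, D, H}.
Closure of {A, D, H}: A → C applies, adding C. So (A, D, H)⁺ = {A, C, D, H}.
The closure contains neither all of T1 = {A, B, D, H} nor all of T2 = {A, C, D, E, F, G, H}, so the common attributes are not a superkey of either fragment. The join is lossy.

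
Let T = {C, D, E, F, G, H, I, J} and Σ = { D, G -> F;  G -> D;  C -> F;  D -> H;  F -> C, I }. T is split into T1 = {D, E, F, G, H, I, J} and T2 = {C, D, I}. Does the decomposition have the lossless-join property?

Common attributes: T1 ∩ T2 = {D, I}.
Closure of {D, I}: D → H applies, adding H. So (D, I)⁺ = {D, H, I}.
The closure contains neither all of T1 = {D, E, F, G, H, I, J} nor all of T2 = {C, D, I}, so the common attributes are not a superkey of either fragment. The join is lossy.

No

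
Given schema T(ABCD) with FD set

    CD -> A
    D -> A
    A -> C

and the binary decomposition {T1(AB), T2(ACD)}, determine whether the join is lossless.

Common attributes: T1 ∩ T2 = {A}.
Closure of {A}: A → C applies, adding C. So (A)⁺ = {AC}.
The closure contains neither all of T1 = {AB} nor all of T2 = {ACD}, so the common attributes are not a superkey of either fragment. The join is lossy.

No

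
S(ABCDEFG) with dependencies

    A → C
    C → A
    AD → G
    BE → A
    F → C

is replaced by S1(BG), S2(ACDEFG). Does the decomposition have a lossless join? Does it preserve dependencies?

lossy and not dependency-preserving

Lossless test: (G)⁺ = {G}, which is a superkey of neither fragment — lossy.
Dependency preservation: the restricted closure of {BE} across the fragments never reaches {A}, so BE → A cannot be enforced without a join — not preserved.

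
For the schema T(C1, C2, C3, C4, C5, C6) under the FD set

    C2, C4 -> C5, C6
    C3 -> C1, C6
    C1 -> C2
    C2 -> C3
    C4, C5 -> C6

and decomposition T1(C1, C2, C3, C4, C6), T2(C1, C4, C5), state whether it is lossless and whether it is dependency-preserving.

Lossless test: (C1, C4)⁺ = {C1, C2, C3, C4, C5, C6}, which contains all of one fragment — lossless.
Dependency preservation: the restricted closure of {C4, C5} across the fragments never reaches {C6}, so C4, C5 → C6 cannot be enforced without a join — not preserved.

lossless but not dependency-preserving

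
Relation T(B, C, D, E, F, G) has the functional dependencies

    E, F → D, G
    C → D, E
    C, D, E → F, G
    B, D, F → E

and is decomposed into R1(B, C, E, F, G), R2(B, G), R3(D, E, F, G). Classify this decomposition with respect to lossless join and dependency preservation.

lossless but not dependency-preserving

Lossless test (chase): Rows 1 and 3 agree on E, F; apply E, F→D, G and equate their D, G entries. Row 1 is now all distinguished symbols — the join is lossless.
Dependency preservation: the restricted closure of {B, D, F} across the fragments never reaches {E}, so B, D, F → E cannot be enforced without a join — not preserved.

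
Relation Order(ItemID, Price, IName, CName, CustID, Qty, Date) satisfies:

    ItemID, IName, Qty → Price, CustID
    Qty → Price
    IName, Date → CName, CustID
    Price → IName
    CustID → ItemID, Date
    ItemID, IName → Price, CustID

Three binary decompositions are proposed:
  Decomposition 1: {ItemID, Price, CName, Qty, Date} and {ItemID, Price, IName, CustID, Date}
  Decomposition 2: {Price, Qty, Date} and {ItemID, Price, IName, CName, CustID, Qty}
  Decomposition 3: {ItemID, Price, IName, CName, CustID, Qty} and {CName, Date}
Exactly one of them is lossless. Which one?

Decomposition 1: common = {ItemID, Price, Date}, closure = {ItemID, Price, IName, CName, CustID, Date} → lossless.
Decomposition 2: common = {Price, Qty}, closure = {Price, IName, Qty} → lossy.
Decomposition 3: common = {CName}, closure = {CName} → lossy.

Decomposition 1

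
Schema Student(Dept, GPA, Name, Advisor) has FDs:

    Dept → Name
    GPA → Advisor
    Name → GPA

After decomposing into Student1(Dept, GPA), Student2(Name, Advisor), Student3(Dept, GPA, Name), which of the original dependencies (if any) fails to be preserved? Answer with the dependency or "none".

GPA → Advisor

Check GPA → Advisor: no single fragment contains all of {GPA, Advisor}, and the restricted closure of {GPA} across the fragments never reaches {Advisor}.
Dept → Name is preserved.
Name → GPA is preserved.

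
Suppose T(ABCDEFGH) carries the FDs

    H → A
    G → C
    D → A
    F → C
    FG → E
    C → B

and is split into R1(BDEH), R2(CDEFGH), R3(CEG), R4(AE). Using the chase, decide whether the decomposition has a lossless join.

Chase test. Columns are ABCDEFGH; row i has aⱼ where attribute j ∈ Ri, else bᵢⱼ.
Initial tableau (one row per fragment):
  row 1: b11 a2 b13 a4 a5 b16 b17 a8
  row 2: b21 b22 a3 a4 a5 a6 a7 a8
  row 3: b31 b32 a3 b34 a5 b36 a7 b38
  row 4: a1 b42 b43 b44 a5 b46 b47 b48
Rows 1 and 2 agree on H; apply H→A and equate their A entries.
Rows 2 and 3 agree on C; apply C→B and equate their B entries.
No row becomes fully distinguished — the join is lossy.

No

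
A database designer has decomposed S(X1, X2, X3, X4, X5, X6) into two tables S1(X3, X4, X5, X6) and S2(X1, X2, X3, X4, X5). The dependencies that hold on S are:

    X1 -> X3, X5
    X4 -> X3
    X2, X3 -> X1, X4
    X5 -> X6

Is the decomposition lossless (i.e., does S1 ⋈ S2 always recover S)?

Common attributes: S1 ∩ S2 = {X3, X4, X5}.
Closure of {X3, X4, X5}: X5 → X6 applies, adding X6. So (X3, X4, X5)⁺ = {X3, X4, X5, X6}.
This closure contains every attribute of S1, so S1 ∩ S2 → S1. The join is lossless.

Yes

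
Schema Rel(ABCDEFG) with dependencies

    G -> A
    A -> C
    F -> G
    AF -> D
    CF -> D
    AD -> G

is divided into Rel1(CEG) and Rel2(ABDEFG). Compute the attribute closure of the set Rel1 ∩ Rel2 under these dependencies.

Rel1 ∩ Rel2 = {EG}.
G → A applies, adding A
A → C applies, adding C
Closure: {ACEG}.

ACEG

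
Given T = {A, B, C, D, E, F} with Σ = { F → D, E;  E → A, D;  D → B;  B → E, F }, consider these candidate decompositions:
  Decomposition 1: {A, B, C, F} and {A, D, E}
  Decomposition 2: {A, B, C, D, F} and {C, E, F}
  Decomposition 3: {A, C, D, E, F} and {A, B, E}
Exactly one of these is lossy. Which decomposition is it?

Decomposition 1: common = {A}, closure = {A} → lossy.
Decomposition 2: common = {C, F}, closure = {A, B, C, D, E, F} → lossless.
Decomposition 3: common = {A, E}, closure = {A, B, D, E, F} → lossless.

Decomposition 1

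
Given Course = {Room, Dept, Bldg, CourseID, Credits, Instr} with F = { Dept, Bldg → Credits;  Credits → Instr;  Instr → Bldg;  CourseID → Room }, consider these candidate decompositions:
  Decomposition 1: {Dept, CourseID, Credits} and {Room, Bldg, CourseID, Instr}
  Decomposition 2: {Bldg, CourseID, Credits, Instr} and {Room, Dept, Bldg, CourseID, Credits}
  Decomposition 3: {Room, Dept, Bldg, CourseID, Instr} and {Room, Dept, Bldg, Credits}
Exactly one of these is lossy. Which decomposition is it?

Decomposition 1

Decomposition 1: common = {CourseID}, closure = {Room, CourseID} → lossy.
Decomposition 2: common = {Bldg, CourseID, Credits}, closure = {Room, Bldg, CourseID, Credits, Instr} → lossless.
Decomposition 3: common = {Room, Dept, Bldg}, closure = {Room, Dept, Bldg, Credits, Instr} → lossless.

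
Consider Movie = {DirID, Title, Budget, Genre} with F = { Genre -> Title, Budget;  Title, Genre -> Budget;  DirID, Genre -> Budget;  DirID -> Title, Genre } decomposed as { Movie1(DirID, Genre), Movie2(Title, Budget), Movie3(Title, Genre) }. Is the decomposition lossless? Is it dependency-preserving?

lossy and not dependency-preserving

Lossless test (chase): Rows 1 and 3 agree on Genre; apply Genre→Title, Budget and equate their Title, Budget entries. No row becomes fully distinguished — the join is lossy.
Dependency preservation: the restricted closure of {Genre} across the fragments never reaches {Title, Budget}, so Genre → Title, Budget cannot be enforced without a join — not preserved.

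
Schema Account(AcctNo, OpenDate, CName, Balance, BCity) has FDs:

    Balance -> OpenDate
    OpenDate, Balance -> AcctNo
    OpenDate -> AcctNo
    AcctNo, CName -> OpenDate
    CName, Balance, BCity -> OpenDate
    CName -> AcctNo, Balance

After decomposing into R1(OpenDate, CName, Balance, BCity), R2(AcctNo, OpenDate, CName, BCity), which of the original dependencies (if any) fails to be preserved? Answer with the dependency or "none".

Balance → OpenDate lies within R1.
OpenDate, Balance → AcctNo: restricted closure across fragments reaches AcctNo.
OpenDate → AcctNo lies within R2.
AcctNo, CName → OpenDate lies within R2.
CName, Balance, BCity → OpenDate lies within R1.
CName → AcctNo, Balance: restricted closure across fragments reaches AcctNo, Balance.
Every dependency is enforceable on the fragments, so the decomposition is dependency-preserving.

none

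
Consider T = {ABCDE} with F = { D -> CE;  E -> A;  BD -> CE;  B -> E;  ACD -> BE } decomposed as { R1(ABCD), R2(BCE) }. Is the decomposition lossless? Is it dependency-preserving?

lossless but not dependency-preserving

Lossless test: (BC)⁺ = {ABCE}, which contains all of one fragment — lossless.
Dependency preservation: the restricted closure of {E} across the fragments never reaches {A}, so E → A cannot be enforced without a join — not preserved.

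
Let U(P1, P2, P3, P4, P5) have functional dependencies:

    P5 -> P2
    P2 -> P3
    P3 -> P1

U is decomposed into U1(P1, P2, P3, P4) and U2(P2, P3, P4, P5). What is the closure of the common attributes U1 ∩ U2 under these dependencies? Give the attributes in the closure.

P1, P2, P3, P4

U1 ∩ U2 = {P2, P3, P4}.
P3 → P1 applies, adding P1
Closure: {P1, P2, P3, P4}.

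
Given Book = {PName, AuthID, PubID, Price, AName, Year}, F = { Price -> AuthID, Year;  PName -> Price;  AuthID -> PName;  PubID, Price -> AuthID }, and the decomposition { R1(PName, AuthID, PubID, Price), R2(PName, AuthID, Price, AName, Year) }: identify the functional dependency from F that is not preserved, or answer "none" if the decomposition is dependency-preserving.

none

Price → AuthID, Year lies within R2.
PName → Price lies within R1.
AuthID → PName lies within R1.
PubID, Price → AuthID lies within R1.
Every dependency is enforceable on the fragments, so the decomposition is dependency-preserving.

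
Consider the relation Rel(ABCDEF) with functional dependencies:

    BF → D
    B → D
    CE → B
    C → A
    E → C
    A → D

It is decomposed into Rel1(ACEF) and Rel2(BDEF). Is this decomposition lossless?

Common attributes: Rel1 ∩ Rel2 = {EF}.
Closure of {EF}: E → C applies, adding C; CE → B applies, adding B; C → A applies, adding A; A → D applies, adding D. So (EF)⁺ = {ABCDEF}.
This closure contains every attribute of Rel1, so Rel1 ∩ Rel2 → Rel1. The join is lossless.

Yes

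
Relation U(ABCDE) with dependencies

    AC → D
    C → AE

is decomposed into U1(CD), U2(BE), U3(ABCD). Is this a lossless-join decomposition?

No

Chase test. Columns are ABCDE; row i has aⱼ where attribute j ∈ Ui, else bᵢⱼ.
Initial tableau (one row per fragment):
  row 1: b11 b12 a3 a4 b15
  row 2: b21 a2 b23 b24 a5
  row 3: a1 a2 a3 a4 b35
Rows 1 and 3 agree on C; apply C→AE and equate their AE entries.
No row becomes fully distinguished — the join is lossy.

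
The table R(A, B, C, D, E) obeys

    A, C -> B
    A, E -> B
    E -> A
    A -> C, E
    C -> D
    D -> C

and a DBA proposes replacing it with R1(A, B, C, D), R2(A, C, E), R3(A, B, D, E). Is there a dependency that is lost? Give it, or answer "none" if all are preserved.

A, C → B lies within R1.
A, E → B lies within R3.
E → A lies within R2.
A → C, E lies within R2.
C → D lies within R1.
D → C lies within R1.
Every dependency is enforceable on the fragments, so the decomposition is dependency-preserving.

none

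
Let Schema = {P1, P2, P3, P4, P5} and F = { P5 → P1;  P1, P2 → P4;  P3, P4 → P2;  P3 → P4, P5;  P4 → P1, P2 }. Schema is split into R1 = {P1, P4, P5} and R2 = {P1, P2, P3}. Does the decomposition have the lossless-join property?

No

Common attributes: R1 ∩ R2 = {P1}.
No dependency enlarges {P1}, so (P1)⁺ = {P1}.
The closure contains neither all of R1 = {P1, P4, P5} nor all of R2 = {P1, P2, P3}, so the common attributes are not a superkey of either fragment. The join is lossy.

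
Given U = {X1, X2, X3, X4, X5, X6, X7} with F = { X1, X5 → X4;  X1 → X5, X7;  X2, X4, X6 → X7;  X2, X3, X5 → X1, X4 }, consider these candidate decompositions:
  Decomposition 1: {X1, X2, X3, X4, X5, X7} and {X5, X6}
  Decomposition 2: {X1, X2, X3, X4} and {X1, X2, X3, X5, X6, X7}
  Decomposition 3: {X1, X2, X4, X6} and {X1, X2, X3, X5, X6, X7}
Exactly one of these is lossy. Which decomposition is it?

Decomposition 1

Decomposition 1: common = {X5}, closure = {X5} → lossy.
Decomposition 2: common = {X1, X2, X3}, closure = {X1, X2, X3, X4, X5, X7} → lossless.
Decomposition 3: common = {X1, X2, X6}, closure = {X1, X2, X4, X5, X6, X7} → lossless.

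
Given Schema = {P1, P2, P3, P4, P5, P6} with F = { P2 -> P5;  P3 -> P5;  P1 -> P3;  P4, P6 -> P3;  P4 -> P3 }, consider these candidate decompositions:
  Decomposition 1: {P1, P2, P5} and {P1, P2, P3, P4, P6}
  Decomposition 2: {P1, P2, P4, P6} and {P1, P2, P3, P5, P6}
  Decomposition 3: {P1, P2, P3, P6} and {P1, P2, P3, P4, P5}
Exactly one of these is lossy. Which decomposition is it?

Decomposition 3

Decomposition 1: common = {P1, P2}, closure = {P1, P2, P3, P5} → lossless.
Decomposition 2: common = {P1, P2, P6}, closure = {P1, P2, P3, P5, P6} → lossless.
Decomposition 3: common = {P1, P2, P3}, closure = {P1, P2, P3, P5} → lossy.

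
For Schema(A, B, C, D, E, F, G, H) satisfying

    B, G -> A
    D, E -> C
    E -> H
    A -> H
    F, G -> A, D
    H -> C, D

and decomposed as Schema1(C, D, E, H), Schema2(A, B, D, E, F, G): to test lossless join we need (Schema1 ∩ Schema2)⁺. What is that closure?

Schema1 ∩ Schema2 = {D, E}.
D, E → C applies, adding C
E → H applies, adding H
Closure: {C, D, E, H}.

C, D, E, H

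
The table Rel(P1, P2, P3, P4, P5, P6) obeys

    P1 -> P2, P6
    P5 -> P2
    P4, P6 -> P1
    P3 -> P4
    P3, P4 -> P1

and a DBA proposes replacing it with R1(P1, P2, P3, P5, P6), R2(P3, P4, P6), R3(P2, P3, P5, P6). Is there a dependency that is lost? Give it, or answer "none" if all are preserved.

P4, P6 -> P1

Check P4, P6 → P1: no single fragment contains all of {P1, P4, P6}, and the restricted closure of {P4, P6} across the fragments never reaches {P1}.
P1 → P2, P6 is preserved.
P5 → P2 is preserved.
P3 → P4 is preserved.
P3, P4 → P1 is preserved.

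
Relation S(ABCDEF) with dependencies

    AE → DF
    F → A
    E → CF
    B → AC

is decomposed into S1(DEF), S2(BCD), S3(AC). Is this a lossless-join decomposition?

Chase test. Columns are ABCDEF; row i has aⱼ where attribute j ∈ Si, else bᵢⱼ.
Initial tableau (one row per fragment):
  row 1: b11 b12 b13 a4 a5 a6
  row 2: b21 a2 a3 a4 b25 b26
  row 3: a1 b32 a3 b34 b35 b36
No row becomes fully distinguished — the join is lossy.

No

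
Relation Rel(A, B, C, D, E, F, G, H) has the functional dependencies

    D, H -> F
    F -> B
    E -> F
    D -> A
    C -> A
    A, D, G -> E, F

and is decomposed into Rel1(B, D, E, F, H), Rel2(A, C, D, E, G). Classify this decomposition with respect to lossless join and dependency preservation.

lossy but dependency-preserving

Lossless test: (D, E)⁺ = {A, B, D, E, F}, which is a superkey of neither fragment — lossy.
Dependency preservation: A, D, G → E, F is not contained in any single fragment, but the restricted closure of its left-hand side across the fragments still reaches the right-hand side; the remaining FDs each lie inside some fragment. All dependencies are preserved.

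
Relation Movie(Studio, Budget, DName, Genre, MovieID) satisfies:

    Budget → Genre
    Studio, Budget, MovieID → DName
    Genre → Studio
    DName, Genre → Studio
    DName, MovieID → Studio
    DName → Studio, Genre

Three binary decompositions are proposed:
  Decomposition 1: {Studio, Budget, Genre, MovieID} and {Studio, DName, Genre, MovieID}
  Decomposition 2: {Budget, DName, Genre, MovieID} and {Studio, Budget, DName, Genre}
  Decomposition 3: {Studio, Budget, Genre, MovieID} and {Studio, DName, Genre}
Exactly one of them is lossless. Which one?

Decomposition 2

Decomposition 1: common = {Studio, Genre, MovieID}, closure = {Studio, Genre, MovieID} → lossy.
Decomposition 2: common = {Budget, DName, Genre}, closure = {Studio, Budget, DName, Genre} → lossless.
Decomposition 3: common = {Studio, Genre}, closure = {Studio, Genre} → lossy.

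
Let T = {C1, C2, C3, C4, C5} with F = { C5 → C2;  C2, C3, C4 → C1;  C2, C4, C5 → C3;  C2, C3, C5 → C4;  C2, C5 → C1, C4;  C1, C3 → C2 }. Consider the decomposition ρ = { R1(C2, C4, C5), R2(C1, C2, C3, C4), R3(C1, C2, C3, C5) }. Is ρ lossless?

Chase test. Columns are C1, C2, C3, C4, C5; row i has aⱼ where attribute j ∈ Ri, else bᵢⱼ.
Initial tableau (one row per fragment):
  row 1: b11 a2 b13 a4 a5
  row 2: a1 a2 a3 a4 b25
  row 3: a1 a2 a3 b34 a5
Rows 1 and 3 agree on C2, C5; apply C2, C5→C1, C4 and equate their C1, C4 entries.
Rows 1 and 3 agree on C2, C4, C5; apply C2, C4, C5→C3 and equate their C3 entries.
Row 1 is now all distinguished symbols — the join is lossless.

Yes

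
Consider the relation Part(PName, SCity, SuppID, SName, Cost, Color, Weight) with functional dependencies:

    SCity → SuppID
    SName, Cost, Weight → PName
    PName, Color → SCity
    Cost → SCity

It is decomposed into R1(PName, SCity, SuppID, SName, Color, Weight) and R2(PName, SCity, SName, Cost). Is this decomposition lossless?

No

Common attributes: R1 ∩ R2 = {PName, SCity, SName}.
Closure of {PName, SCity, SName}: SCity → SuppID applies, adding SuppID. So (PName, SCity, SName)⁺ = {PName, SCity, SuppID, SName}.
The closure contains neither all of R1 = {PName, SCity, SuppID, SName, Color, Weight} nor all of R2 = {PName, SCity, SName, Cost}, so the common attributes are not a superkey of either fragment. The join is lossy.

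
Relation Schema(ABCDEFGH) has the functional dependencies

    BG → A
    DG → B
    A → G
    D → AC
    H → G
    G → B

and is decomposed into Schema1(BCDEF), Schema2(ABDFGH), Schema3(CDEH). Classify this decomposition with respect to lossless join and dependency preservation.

Lossless test (chase): Rows 1 and 2 agree on D; apply D→AC and equate their AC entries. Rows 1 and 3 agree on D; apply D→AC and equate their AC entries. Rows 2 and 3 agree on H; apply H→G and equate their G entries. Rows 2 and 3 agree on G; apply G→B and equate their B entries. Rows 1 and 2 agree on A; apply A→G and equate their G entries. No row becomes fully distinguished — the join is lossy.
Dependency preservation: D → AC is not contained in any single fragment, but the restricted closure of its left-hand side across the fragments still reaches the right-hand side; the remaining FDs each lie inside some fragment. All dependencies are preserved.

lossy but dependency-preserving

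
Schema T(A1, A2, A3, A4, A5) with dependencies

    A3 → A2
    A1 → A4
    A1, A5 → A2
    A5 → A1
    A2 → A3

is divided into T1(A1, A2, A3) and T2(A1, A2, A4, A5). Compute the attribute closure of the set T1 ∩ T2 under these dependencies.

T1 ∩ T2 = {A1, A2}.
A1 → A4 applies, adding A4
A2 → A3 applies, adding A3
Closure: {A1, A2, A3, A4}.

A1, A2, A3, A4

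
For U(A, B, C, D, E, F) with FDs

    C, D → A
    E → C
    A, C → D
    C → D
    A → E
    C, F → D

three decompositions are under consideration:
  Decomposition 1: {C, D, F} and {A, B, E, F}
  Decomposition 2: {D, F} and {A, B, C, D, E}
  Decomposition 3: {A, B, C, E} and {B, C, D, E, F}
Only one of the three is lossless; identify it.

Decomposition 1: common = {F}, closure = {F} → lossy.
Decomposition 2: common = {D}, closure = {D} → lossy.
Decomposition 3: common = {B, C, E}, closure = {A, B, C, D, E} → lossless.

Decomposition 3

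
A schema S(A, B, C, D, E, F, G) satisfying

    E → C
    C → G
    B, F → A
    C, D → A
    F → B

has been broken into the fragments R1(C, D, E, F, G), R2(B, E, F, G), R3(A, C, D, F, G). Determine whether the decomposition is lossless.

Chase test. Columns are A, B, C, D, E, F, G; row i has aⱼ where attribute j ∈ Ri, else bᵢⱼ.
Initial tableau (one row per fragment):
  row 1: b11 b12 a3 a4 a5 a6 a7
  row 2: b21 a2 b23 b24 a5 a6 a7
  row 3: a1 b32 a3 a4 b35 a6 a7
Rows 1 and 2 agree on E; apply E→C and equate their C entries.
Rows 1 and 3 agree on C, D; apply C, D→A and equate their A entries.
Rows 1 and 2 agree on F; apply F→B and equate their B entries.
Rows 1 and 3 agree on F; apply F→B and equate their B entries.
Rows 1 and 2 agree on B, F; apply B, F→A and equate their A entries.
Row 1 is now all distinguished symbols — the join is lossless.

Yes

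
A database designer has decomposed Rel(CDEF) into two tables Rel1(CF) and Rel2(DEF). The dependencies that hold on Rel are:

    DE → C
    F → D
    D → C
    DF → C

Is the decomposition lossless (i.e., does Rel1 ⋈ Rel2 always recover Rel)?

Yes

Common attributes: Rel1 ∩ Rel2 = {F}.
Closure of {F}: F → D applies, adding D; D → C applies, adding C. So (F)⁺ = {CDF}.
This closure contains every attribute of Rel1, so Rel1 ∩ Rel2 → Rel1. The join is lossless.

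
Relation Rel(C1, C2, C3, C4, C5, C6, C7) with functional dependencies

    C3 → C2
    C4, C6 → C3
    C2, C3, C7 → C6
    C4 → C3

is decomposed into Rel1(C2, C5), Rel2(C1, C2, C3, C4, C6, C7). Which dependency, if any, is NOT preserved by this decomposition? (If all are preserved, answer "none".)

C3 → C2 lies within Rel2.
C4, C6 → C3 lies within Rel2.
C2, C3, C7 → C6 lies within Rel2.
C4 → C3 lies within Rel2.
Every dependency is enforceable on the fragments, so the decomposition is dependency-preserving.

none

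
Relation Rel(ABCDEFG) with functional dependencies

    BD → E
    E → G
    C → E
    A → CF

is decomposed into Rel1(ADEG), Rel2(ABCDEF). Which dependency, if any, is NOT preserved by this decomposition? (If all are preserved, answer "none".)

none

BD → E lies within Rel2.
E → G lies within Rel1.
C → E lies within Rel2.
A → CF lies within Rel2.
Every dependency is enforceable on the fragments, so the decomposition is dependency-preserving.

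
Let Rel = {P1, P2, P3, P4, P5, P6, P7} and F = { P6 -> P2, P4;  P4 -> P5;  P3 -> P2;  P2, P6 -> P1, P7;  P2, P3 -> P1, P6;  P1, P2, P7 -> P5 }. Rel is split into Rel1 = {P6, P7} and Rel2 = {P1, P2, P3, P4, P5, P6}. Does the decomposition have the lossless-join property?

Yes

Common attributes: Rel1 ∩ Rel2 = {P6}.
Closure of {P6}: P6 → P2, P4 applies, adding P2, P4; P4 → P5 applies, adding P5; P2, P6 → P1, P7 applies, adding P1, P7. So (P6)⁺ = {P1, P2, P4, P5, P6, P7}.
This closure contains every attribute of Rel1, so Rel1 ∩ Rel2 → Rel1. The join is lossless.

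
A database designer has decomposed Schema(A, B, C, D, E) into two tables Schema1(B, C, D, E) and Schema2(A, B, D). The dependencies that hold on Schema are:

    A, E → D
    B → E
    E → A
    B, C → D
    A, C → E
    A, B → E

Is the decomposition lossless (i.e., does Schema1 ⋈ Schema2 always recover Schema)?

Yes

Common attributes: Schema1 ∩ Schema2 = {B, D}.
Closure of {B, D}: B → E applies, adding E; E → A applies, adding A. So (B, D)⁺ = {A, B, D, E}.
This closure contains every attribute of Schema2, so Schema1 ∩ Schema2 → Schema2. The join is lossless.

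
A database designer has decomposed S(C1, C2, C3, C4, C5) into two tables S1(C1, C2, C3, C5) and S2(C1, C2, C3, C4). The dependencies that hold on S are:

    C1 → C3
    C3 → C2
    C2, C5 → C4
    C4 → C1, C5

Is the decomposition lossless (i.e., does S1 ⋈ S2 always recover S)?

No

Common attributes: S1 ∩ S2 = {C1, C2, C3}.
No dependency enlarges {C1, C2, C3}, so (C1, C2, C3)⁺ = {C1, C2, C3}.
The closure contains neither all of S1 = {C1, C2, C3, C5} nor all of S2 = {C1, C2, C3, C4}, so the common attributes are not a superkey of either fragment. The join is lossy.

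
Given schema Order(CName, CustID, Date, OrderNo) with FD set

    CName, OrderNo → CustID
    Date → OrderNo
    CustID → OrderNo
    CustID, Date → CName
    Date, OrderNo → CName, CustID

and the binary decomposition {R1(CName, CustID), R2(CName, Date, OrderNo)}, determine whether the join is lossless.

Common attributes: R1 ∩ R2 = {CName}.
No dependency enlarges {CName}, so (CName)⁺ = {CName}.
The closure contains neither all of R1 = {CName, CustID} nor all of R2 = {CName, Date, OrderNo}, so the common attributes are not a superkey of either fragment. The join is lossy.

No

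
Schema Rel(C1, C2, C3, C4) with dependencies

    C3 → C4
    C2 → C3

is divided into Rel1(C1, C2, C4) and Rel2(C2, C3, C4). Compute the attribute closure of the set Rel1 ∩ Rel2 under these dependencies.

C2, C3, C4

Rel1 ∩ Rel2 = {C2, C4}.
C2 → C3 applies, adding C3
Closure: {C2, C3, C4}.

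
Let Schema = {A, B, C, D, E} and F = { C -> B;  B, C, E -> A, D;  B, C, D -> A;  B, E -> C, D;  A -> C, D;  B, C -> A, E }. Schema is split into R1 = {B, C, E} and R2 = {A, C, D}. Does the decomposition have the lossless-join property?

Yes

Common attributes: R1 ∩ R2 = {C}.
Closure of {C}: C → B applies, adding B; B, C → A, E applies, adding A, E; B, C, E → A, D applies, adding D. So (C)⁺ = {A, B, C, D, E}.
This closure contains every attribute of R1, so R1 ∩ R2 → R1. The join is lossless.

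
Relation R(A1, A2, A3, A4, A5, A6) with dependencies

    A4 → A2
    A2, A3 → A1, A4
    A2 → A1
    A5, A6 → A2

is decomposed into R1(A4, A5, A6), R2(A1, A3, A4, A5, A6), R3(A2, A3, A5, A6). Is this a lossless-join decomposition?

Yes

Chase test. Columns are A1, A2, A3, A4, A5, A6; row i has aⱼ where attribute j ∈ Ri, else bᵢⱼ.
Initial tableau (one row per fragment):
  row 1: b11 b12 b13 a4 a5 a6
  row 2: a1 b22 a3 a4 a5 a6
  row 3: b31 a2 a3 b34 a5 a6
Rows 1 and 2 agree on A4; apply A4→A2 and equate their A2 entries.
Rows 1 and 2 agree on A2; apply A2→A1 and equate their A1 entries.
Rows 1 and 3 agree on A5, A6; apply A5, A6→A2 and equate their A2 entries.
Rows 2 and 3 agree on A2, A3; apply A2, A3→A1, A4 and equate their A1, A4 entries.
Row 2 is now all distinguished symbols — the join is lossless.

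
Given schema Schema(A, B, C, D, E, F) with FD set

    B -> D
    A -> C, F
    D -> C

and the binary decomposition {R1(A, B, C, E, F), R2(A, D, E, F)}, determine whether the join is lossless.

Common attributes: R1 ∩ R2 = {A, E, F}.
Closure of {A, E, F}: A → C, F applies, adding C. So (A, E, F)⁺ = {A, C, E, F}.
The closure contains neither all of R1 = {A, B, C, E, F} nor all of R2 = {A, D, E, F}, so the common attributes are not a superkey of either fragment. The join is lossy.

No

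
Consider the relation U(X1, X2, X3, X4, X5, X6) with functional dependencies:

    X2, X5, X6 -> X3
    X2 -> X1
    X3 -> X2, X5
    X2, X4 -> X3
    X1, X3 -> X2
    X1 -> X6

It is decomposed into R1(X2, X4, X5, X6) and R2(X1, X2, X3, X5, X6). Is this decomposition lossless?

Yes

Common attributes: R1 ∩ R2 = {X2, X5, X6}.
Closure of {X2, X5, X6}: X2, X5, X6 → X3 applies, adding X3; X2 → X1 applies, adding X1. So (X2, X5, X6)⁺ = {X1, X2, X3, X5, X6}.
This closure contains every attribute of R2, so R1 ∩ R2 → R2. The join is lossless.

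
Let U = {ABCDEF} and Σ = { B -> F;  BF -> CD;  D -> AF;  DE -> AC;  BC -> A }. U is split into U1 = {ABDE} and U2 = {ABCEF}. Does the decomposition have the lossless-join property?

Yes

Common attributes: U1 ∩ U2 = {ABE}.
Closure of {ABE}: B → F applies, adding F; BF → CD applies, adding CD. So (ABE)⁺ = {ABCDEF}.
This closure contains every attribute of U1, so U1 ∩ U2 → U1. The join is lossless.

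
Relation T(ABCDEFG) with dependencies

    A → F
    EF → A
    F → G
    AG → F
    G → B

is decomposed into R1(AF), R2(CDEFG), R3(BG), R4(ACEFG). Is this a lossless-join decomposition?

Chase test. Columns are ABCDEFG; row i has aⱼ where attribute j ∈ Ri, else bᵢⱼ.
Initial tableau (one row per fragment):
  row 1: a1 b12 b13 b14 b15 a6 b17
  row 2: b21 b22 a3 a4 a5 a6 a7
  row 3: b31 a2 b33 b34 b35 b36 a7
  row 4: a1 b42 a3 b44 a5 a6 a7
Rows 2 and 4 agree on EF; apply EF→A and equate their A entries.
Rows 1 and 2 agree on F; apply F→G and equate their G entries.
Rows 1 and 2 agree on G; apply G→B and equate their B entries.
Rows 1 and 3 agree on G; apply G→B and equate their B entries.
Rows 1 and 4 agree on G; apply G→B and equate their B entries.
Row 2 is now all distinguished symbols — the join is lossless.

Yes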